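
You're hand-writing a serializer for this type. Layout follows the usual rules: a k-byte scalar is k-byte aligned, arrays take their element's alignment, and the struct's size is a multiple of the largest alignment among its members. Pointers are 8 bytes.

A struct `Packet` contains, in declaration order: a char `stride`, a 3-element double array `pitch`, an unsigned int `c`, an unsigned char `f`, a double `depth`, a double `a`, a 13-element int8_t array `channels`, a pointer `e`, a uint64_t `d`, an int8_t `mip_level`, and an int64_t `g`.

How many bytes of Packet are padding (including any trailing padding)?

20

0..1  stride  (1B, 1-aligned)
1..8  -- padding (7B)
8..32  pitch  (24B, 8-aligned)
32..36  c  (4B, 4-aligned)
36..37  f  (1B, 1-aligned)
37..40  -- padding (3B)
40..48  depth  (8B, 8-aligned)
48..56  a  (8B, 8-aligned)
56..69  channels  (13B, 1-aligned)
69..72  -- padding (3B)
72..80  e  (8B, 8-aligned)
80..88  d  (8B, 8-aligned)
88..89  mip_level  (1B, 1-aligned)
89..96  -- padding (7B)
96..104  g  (8B, 8-aligned)
sizeof = 104, alignof = 8
data bytes 84, size 104 → padding 20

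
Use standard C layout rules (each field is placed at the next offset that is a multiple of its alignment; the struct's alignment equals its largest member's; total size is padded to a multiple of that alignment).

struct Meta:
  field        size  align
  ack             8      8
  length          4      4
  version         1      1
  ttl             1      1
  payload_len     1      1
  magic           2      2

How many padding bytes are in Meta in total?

ack at 0 (size 8, align 8) → ends 8
length at 8 (size 4, align 4) → ends 12
version at 12 (size 1, align 1) → ends 13
ttl at 13 (size 1, align 1) → ends 14
payload_len at 14 (size 1, align 1) → ends 15
pad 1 to align 2 for magic
magic at 16 (size 2, align 2) → ends 18
tail pad 6 to reach multiple of 8
total 24 bytes, alignment 8
data bytes 17, size 24 → padding 7

7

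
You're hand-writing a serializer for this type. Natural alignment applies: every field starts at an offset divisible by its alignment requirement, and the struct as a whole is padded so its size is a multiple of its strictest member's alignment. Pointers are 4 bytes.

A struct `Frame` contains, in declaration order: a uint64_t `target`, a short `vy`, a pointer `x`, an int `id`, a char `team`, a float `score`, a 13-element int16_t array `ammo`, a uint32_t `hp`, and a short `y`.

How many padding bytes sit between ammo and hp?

2

target at 0 (size 8, align 8) → ends 8
vy at 8 (size 2, align 2) → ends 10
pad 2 to align 4 for x
x at 12 (size 4, align 4) → ends 16
id at 16 (size 4, align 4) → ends 20
team at 20 (size 1, align 1) → ends 21
pad 3 to align 4 for score
score at 24 (size 4, align 4) → ends 28
ammo at 28 (size 26, align 2) → ends 54
pad 2 to align 4 for hp
hp at 56 (size 4, align 4) → ends 60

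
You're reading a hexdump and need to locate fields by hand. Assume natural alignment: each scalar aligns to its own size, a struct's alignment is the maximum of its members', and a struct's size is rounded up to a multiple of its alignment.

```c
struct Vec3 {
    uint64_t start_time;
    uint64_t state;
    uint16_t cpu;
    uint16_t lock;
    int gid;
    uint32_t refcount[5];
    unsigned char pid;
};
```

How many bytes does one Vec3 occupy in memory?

48

start_time at 0 (size 8, align 8) → ends 8
state at 8 (size 8, align 8) → ends 16
cpu at 16 (size 2, align 2) → ends 18
lock at 18 (size 2, align 2) → ends 20
gid at 20 (size 4, align 4) → ends 24
refcount at 24 (size 20, align 4) → ends 44
pid at 44 (size 1, align 1) → ends 45
tail pad 3 to reach multiple of 8
total 48 bytes, alignment 8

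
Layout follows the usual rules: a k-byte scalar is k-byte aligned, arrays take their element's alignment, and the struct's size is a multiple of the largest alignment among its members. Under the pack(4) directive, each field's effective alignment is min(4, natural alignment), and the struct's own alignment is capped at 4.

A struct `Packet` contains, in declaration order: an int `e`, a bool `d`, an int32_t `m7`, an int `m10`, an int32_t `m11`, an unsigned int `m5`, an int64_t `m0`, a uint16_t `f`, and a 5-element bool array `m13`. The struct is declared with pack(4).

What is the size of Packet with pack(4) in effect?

40

e at 0 (size 4, align 4) → ends 4
d at 4 (size 1, align 1) → ends 5
pad 3 to align 4 for m7
m7 at 8 (size 4, align 4) → ends 12
m10 at 12 (size 4, align 4) → ends 16
m11 at 16 (size 4, align 4) → ends 20
m5 at 20 (size 4, align 4) → ends 24
m0 at 24 (size 8, align 4) → ends 32
f at 32 (size 2, align 2) → ends 34
m13 at 34 (size 5, align 1) → ends 39
tail pad 1 to reach multiple of 4
total 40 bytes, alignment 4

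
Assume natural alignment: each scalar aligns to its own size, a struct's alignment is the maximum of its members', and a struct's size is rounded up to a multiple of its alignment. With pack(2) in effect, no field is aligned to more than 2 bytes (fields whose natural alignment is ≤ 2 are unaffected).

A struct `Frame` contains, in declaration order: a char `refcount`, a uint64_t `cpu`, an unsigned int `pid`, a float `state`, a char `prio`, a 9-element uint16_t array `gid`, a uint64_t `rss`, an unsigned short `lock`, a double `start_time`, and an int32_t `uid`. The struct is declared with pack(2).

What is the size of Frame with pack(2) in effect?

60

@0: refcount [1B, align 1] → 1
+1 pad (align 2)
@2: cpu [8B, align 2] → 10
@10: pid [4B, align 2] → 14
@14: state [4B, align 2] → 18
@18: prio [1B, align 1] → 19
+1 pad (align 2)
@20: gid [18B, align 2] → 38
@38: rss [8B, align 2] → 46
@46: lock [2B, align 2] → 48
@48: start_time [8B, align 2] → 56
@56: uid [4B, align 2] → 60
size 60, align 2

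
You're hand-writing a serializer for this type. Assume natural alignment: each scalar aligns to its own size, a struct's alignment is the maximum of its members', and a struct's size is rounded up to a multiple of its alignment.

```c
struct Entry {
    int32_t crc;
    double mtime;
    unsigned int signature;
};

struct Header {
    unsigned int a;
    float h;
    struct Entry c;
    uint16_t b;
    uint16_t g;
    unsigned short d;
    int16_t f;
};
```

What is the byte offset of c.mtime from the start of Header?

Entry: crc at 0 (size 4, align 4) → ends 4; pad 4 to align 8 for mtime; mtime at 8 (size 8, align 8) → ends 16; signature at 16 (size 4, align 4) → ends 20; tail pad 4 to reach multiple of 8; total 24 bytes, alignment 8
a at 0 (size 4, align 4) → ends 4
h at 4 (size 4, align 4) → ends 8
c at 8 (size 24, align 8) → ends 32
within Entry: mtime at 8
8 + 8 = 16

16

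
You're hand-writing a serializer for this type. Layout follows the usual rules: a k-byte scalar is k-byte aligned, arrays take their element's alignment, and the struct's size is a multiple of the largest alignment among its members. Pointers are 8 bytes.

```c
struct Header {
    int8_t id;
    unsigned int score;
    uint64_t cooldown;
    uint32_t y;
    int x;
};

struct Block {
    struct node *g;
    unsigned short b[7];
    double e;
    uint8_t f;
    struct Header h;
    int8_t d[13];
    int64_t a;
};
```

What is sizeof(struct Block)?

Header: @0: id [1B, align 1] → 1; +3 pad (align 4); @4: score [4B, align 4] → 8; @8: cooldown [8B, align 8] → 16; @16: y [4B, align 4] → 20; @20: x [4B, align 4] → 24; size 24, align 8
@0: g [8B, align 8] → 8
@8: b [14B, align 2] → 22
+2 pad (align 8)
@24: e [8B, align 8] → 32
@32: f [1B, align 1] → 33
+7 pad (align 8)
@40: h [24B, align 8] → 64
@64: d [13B, align 1] → 77
+3 pad (align 8)
@80: a [8B, align 8] → 88
size 88, align 8

88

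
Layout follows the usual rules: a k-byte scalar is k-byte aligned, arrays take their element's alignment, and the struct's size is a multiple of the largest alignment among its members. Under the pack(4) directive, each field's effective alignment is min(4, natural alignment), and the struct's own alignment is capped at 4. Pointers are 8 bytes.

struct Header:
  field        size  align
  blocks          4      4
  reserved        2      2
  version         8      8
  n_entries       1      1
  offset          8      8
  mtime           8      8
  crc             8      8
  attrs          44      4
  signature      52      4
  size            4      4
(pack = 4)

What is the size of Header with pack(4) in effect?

144

0..4  blocks  (4B, 4-aligned)
4..6  reserved  (2B, 2-aligned)
6..8  -- padding (2B)
8..16  version  (8B, 4-aligned)
16..17  n_entries  (1B, 1-aligned)
17..20  -- padding (3B)
20..28  offset  (8B, 4-aligned)
28..36  mtime  (8B, 4-aligned)
36..44  crc  (8B, 4-aligned)
44..88  attrs  (44B, 4-aligned)
88..140  signature  (52B, 4-aligned)
140..144  size  (4B, 4-aligned)
sizeof = 144, alignof = 4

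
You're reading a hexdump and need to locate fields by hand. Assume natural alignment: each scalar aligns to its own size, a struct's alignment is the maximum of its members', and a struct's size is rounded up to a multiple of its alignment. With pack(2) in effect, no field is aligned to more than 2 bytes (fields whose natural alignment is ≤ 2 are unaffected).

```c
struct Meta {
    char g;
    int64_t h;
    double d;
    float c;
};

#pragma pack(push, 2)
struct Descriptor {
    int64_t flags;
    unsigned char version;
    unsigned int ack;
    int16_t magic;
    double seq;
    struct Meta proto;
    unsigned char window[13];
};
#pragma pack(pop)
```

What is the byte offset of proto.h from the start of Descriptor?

32

Meta: 0..1  g  (1B, 1-aligned); 1..8  -- padding (7B); 8..16  h  (8B, 8-aligned); 16..24  d  (8B, 8-aligned); 24..28  c  (4B, 4-aligned); 28..32  -- tail padding (4B); sizeof = 32, alignof = 8
0..8  flags  (8B, 2-aligned)
8..9  version  (1B, 1-aligned)
9..10  -- padding (1B)
10..14  ack  (4B, 2-aligned)
14..16  magic  (2B, 2-aligned)
16..24  seq  (8B, 2-aligned)
24..56  proto  (32B, 2-aligned)
within Meta: h at 8
24 + 8 = 32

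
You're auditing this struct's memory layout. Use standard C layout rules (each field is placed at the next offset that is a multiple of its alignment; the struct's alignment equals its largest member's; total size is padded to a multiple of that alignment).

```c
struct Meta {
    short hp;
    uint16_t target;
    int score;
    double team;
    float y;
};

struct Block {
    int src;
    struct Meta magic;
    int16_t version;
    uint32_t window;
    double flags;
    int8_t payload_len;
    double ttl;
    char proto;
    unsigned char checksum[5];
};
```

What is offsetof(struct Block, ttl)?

56

Meta: hp at 0 (size 2, align 2) → ends 2; target at 2 (size 2, align 2) → ends 4; score at 4 (size 4, align 4) → ends 8; team at 8 (size 8, align 8) → ends 16; y at 16 (size 4, align 4) → ends 20; tail pad 4 to reach multiple of 8; total 24 bytes, alignment 8
src at 0 (size 4, align 4) → ends 4
pad 4 to align 8 for magic
magic at 8 (size 24, align 8) → ends 32
version at 32 (size 2, align 2) → ends 34
pad 2 to align 4 for window
window at 36 (size 4, align 4) → ends 40
flags at 40 (size 8, align 8) → ends 48
payload_len at 48 (size 1, align 1) → ends 49
pad 7 to align 8 for ttl
ttl at 56 (size 8, align 8) → ends 64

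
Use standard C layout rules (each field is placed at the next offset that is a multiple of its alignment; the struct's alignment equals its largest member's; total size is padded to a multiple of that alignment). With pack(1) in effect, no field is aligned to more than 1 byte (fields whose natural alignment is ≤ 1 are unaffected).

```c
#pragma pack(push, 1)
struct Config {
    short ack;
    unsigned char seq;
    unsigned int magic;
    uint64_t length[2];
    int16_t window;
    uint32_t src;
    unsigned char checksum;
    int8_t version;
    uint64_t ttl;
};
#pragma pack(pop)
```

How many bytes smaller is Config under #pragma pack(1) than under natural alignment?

9

natural layout:
  0..2  ack  (2B, 2-aligned)
  2..3  seq  (1B, 1-aligned)
  3..4  -- padding (1B)
  4..8  magic  (4B, 4-aligned)
  8..24  length  (16B, 8-aligned)
  24..26  window  (2B, 2-aligned)
  26..28  -- padding (2B)
  28..32  src  (4B, 4-aligned)
  32..33  checksum  (1B, 1-aligned)
  33..34  version  (1B, 1-aligned)
  34..40  -- padding (6B)
  40..48  ttl  (8B, 8-aligned)
  sizeof = 48, alignof = 8
packed(1) layout:
  0..2  ack  (2B, 1-aligned)
  2..3  seq  (1B, 1-aligned)
  3..7  magic  (4B, 1-aligned)
  7..23  length  (16B, 1-aligned)
  23..25  window  (2B, 1-aligned)
  25..29  src  (4B, 1-aligned)
  29..30  checksum  (1B, 1-aligned)
  30..31  version  (1B, 1-aligned)
  31..39  ttl  (8B, 1-aligned)
  sizeof = 39, alignof = 1
48 − 39 = 9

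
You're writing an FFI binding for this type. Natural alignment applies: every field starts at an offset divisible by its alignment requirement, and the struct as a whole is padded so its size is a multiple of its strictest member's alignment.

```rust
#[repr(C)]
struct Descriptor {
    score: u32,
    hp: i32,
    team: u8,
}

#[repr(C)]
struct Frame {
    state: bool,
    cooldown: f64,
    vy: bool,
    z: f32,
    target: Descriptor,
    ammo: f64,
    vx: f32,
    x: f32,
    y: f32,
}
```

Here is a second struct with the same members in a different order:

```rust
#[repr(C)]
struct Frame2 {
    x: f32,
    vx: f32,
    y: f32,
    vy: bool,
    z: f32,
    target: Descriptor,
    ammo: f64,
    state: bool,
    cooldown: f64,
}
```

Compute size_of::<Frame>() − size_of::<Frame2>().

Descriptor: 0..4  score  (4B, 4-aligned); 4..8  hp  (4B, 4-aligned); 8..9  team  (1B, 1-aligned); 9..12  -- tail padding (3B); sizeof = 12, alignof = 4
0..1  state  (1B, 1-aligned)
1..8  -- padding (7B)
8..16  cooldown  (8B, 8-aligned)
16..17  vy  (1B, 1-aligned)
17..20  -- padding (3B)
20..24  z  (4B, 4-aligned)
24..36  target  (12B, 4-aligned)
36..40  -- padding (4B)
40..48  ammo  (8B, 8-aligned)
48..52  vx  (4B, 4-aligned)
52..56  x  (4B, 4-aligned)
56..60  y  (4B, 4-aligned)
60..64  -- tail padding (4B)
sizeof = 64, alignof = 8
— Frame2 —
0..4  x  (4B, 4-aligned)
4..8  vx  (4B, 4-aligned)
8..12  y  (4B, 4-aligned)
12..13  vy  (1B, 1-aligned)
13..16  -- padding (3B)
16..20  z  (4B, 4-aligned)
20..32  target  (12B, 4-aligned)
32..40  ammo  (8B, 8-aligned)
40..41  state  (1B, 1-aligned)
41..48  -- padding (7B)
48..56  cooldown  (8B, 8-aligned)
sizeof = 56, alignof = 8
64 − 56 = 8

8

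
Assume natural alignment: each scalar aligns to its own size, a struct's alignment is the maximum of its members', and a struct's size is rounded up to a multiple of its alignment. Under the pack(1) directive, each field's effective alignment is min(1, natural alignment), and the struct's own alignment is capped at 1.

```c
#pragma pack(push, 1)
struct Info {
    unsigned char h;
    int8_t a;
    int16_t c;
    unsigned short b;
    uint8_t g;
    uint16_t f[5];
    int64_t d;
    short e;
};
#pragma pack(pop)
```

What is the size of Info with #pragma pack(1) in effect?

27

h at 0 (size 1, align 1) → ends 1
a at 1 (size 1, align 1) → ends 2
c at 2 (size 2, align 1) → ends 4
b at 4 (size 2, align 1) → ends 6
g at 6 (size 1, align 1) → ends 7
f at 7 (size 10, align 1) → ends 17
d at 17 (size 8, align 1) → ends 25
e at 25 (size 2, align 1) → ends 27
total 27 bytes, alignment 1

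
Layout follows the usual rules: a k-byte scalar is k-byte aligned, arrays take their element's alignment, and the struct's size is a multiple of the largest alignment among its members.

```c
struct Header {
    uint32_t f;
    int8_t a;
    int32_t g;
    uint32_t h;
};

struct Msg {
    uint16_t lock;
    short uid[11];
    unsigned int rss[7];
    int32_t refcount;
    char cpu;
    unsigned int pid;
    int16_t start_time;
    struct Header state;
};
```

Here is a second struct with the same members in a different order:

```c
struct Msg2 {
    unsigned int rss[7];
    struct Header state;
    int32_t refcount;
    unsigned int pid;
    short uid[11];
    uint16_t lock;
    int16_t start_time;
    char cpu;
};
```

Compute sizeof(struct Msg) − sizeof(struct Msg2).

Header: @0: f [4B, align 4] → 4; @4: a [1B, align 1] → 5; +3 pad (align 4); @8: g [4B, align 4] → 12; @12: h [4B, align 4] → 16; size 16, align 4
@0: lock [2B, align 2] → 2
@2: uid [22B, align 2] → 24
@24: rss [28B, align 4] → 52
@52: refcount [4B, align 4] → 56
@56: cpu [1B, align 1] → 57
+3 pad (align 4)
@60: pid [4B, align 4] → 64
@64: start_time [2B, align 2] → 66
+2 pad (align 4)
@68: state [16B, align 4] → 84
size 84, align 4
— Msg2 —
@0: rss [28B, align 4] → 28
@28: state [16B, align 4] → 44
@44: refcount [4B, align 4] → 48
@48: pid [4B, align 4] → 52
@52: uid [22B, align 2] → 74
@74: lock [2B, align 2] → 76
@76: start_time [2B, align 2] → 78
@78: cpu [1B, align 1] → 79
+1 tail pad (align 4)
size 80, align 4
84 − 80 = 4

4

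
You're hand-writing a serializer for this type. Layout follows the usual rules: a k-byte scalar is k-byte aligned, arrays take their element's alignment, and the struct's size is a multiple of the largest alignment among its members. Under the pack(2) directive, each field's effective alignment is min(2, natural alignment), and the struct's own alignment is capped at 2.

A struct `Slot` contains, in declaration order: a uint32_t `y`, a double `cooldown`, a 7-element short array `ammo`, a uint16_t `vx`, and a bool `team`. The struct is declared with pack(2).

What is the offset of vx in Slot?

26

y at 0 (size 4, align 2) → ends 4
cooldown at 4 (size 8, align 2) → ends 12
ammo at 12 (size 14, align 2) → ends 26
vx at 26 (size 2, align 2) → ends 28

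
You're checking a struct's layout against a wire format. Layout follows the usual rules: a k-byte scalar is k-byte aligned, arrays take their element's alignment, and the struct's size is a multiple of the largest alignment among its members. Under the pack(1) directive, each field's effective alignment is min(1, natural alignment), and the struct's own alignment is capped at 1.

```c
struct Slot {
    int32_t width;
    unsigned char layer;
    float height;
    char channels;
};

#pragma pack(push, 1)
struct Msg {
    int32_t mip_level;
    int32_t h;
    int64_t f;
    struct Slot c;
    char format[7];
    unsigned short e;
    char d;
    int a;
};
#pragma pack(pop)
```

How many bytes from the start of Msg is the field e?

Slot: @0: width [4B, align 4] → 4; @4: layer [1B, align 1] → 5; +3 pad (align 4); @8: height [4B, align 4] → 12; @12: channels [1B, align 1] → 13; +3 tail pad (align 4); size 16, align 4
@0: mip_level [4B, align 1] → 4
@4: h [4B, align 1] → 8
@8: f [8B, align 1] → 16
@16: c [16B, align 1] → 32
@32: format [7B, align 1] → 39
@39: e [2B, align 1] → 41

39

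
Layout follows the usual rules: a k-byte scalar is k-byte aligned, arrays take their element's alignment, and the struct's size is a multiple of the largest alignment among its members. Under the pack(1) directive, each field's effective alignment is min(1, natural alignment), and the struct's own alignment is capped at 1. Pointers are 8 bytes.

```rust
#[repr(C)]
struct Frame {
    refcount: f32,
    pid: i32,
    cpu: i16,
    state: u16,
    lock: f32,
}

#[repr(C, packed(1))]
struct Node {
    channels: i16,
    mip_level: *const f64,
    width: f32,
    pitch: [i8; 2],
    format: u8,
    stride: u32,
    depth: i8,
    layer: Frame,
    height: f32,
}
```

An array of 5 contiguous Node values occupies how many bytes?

210

Frame: @0: refcount [4B, align 4] → 4; @4: pid [4B, align 4] → 8; @8: cpu [2B, align 2] → 10; @10: state [2B, align 2] → 12; @12: lock [4B, align 4] → 16; size 16, align 4
@0: channels [2B, align 1] → 2
@2: mip_level [8B, align 1] → 10
@10: width [4B, align 1] → 14
@14: pitch [2B, align 1] → 16
@16: format [1B, align 1] → 17
@17: stride [4B, align 1] → 21
@21: depth [1B, align 1] → 22
@22: layer [16B, align 1] → 38
@38: height [4B, align 1] → 42
size 42, align 1
array of 5: 5 × 42 = 210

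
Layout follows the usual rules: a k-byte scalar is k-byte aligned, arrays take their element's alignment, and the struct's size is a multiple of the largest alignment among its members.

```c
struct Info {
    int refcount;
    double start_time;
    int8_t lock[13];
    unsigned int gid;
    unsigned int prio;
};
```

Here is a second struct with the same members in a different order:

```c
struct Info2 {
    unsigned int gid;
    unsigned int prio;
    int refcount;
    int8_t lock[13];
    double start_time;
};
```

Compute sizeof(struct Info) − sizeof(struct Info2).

@0: refcount [4B, align 4] → 4
+4 pad (align 8)
@8: start_time [8B, align 8] → 16
@16: lock [13B, align 1] → 29
+3 pad (align 4)
@32: gid [4B, align 4] → 36
@36: prio [4B, align 4] → 40
size 40, align 8
— Info2 —
@0: gid [4B, align 4] → 4
@4: prio [4B, align 4] → 8
@8: refcount [4B, align 4] → 12
@12: lock [13B, align 1] → 25
+7 pad (align 8)
@32: start_time [8B, align 8] → 40
size 40, align 8
40 − 40 = 0

0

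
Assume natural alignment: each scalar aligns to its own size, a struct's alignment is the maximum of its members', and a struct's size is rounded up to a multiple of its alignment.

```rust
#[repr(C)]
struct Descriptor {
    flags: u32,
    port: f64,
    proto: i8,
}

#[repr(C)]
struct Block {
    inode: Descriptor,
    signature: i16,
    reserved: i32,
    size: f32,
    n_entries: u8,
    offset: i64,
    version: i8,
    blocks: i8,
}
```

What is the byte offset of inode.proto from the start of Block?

16

Descriptor: 0..4  flags  (4B, 4-aligned); 4..8  -- padding (4B); 8..16  port  (8B, 8-aligned); 16..17  proto  (1B, 1-aligned); 17..24  -- tail padding (7B); sizeof = 24, alignof = 8
0..24  inode  (24B, 8-aligned)
within Descriptor: proto at 16
0 + 16 = 16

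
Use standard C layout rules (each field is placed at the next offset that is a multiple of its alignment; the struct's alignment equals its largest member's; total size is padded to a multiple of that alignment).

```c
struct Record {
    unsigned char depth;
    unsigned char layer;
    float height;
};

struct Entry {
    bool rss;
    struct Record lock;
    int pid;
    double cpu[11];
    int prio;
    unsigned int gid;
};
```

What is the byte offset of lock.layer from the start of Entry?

5

Record: depth at 0 (size 1, align 1) → ends 1; layer at 1 (size 1, align 1) → ends 2; pad 2 to align 4 for height; height at 4 (size 4, align 4) → ends 8; total 8 bytes, alignment 4
rss at 0 (size 1, align 1) → ends 1
pad 3 to align 4 for lock
lock at 4 (size 8, align 4) → ends 12
within Record: layer at 1
4 + 1 = 5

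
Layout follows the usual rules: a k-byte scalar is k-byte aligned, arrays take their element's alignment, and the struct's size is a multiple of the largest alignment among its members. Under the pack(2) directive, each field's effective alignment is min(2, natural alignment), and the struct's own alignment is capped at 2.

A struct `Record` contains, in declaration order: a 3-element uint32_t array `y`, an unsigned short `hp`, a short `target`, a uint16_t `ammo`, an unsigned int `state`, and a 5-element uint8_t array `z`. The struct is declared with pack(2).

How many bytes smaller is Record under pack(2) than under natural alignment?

4

natural layout:
  @0: y [12B, align 4] → 12
  @12: hp [2B, align 2] → 14
  @14: target [2B, align 2] → 16
  @16: ammo [2B, align 2] → 18
  +2 pad (align 4)
  @20: state [4B, align 4] → 24
  @24: z [5B, align 1] → 29
  +3 tail pad (align 4)
  size 32, align 4
packed(2) layout:
  @0: y [12B, align 2] → 12
  @12: hp [2B, align 2] → 14
  @14: target [2B, align 2] → 16
  @16: ammo [2B, align 2] → 18
  @18: state [4B, align 2] → 22
  @22: z [5B, align 1] → 27
  +1 tail pad (align 2)
  size 28, align 2
32 − 28 = 4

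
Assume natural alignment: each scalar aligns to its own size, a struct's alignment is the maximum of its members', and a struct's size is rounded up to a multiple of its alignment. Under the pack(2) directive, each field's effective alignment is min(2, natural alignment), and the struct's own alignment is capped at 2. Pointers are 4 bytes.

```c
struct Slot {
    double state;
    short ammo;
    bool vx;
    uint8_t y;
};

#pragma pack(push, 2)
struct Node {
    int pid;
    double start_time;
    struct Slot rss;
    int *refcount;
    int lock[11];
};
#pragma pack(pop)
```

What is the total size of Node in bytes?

Slot: state at 0 (size 8, align 8) → ends 8; ammo at 8 (size 2, align 2) → ends 10; vx at 10 (size 1, align 1) → ends 11; y at 11 (size 1, align 1) → ends 12; tail pad 4 to reach multiple of 8; total 16 bytes, alignment 8
pid at 0 (size 4, align 2) → ends 4
start_time at 4 (size 8, align 2) → ends 12
rss at 12 (size 16, align 2) → ends 28
refcount at 28 (size 4, align 2) → ends 32
lock at 32 (size 44, align 2) → ends 76
total 76 bytes, alignment 2

76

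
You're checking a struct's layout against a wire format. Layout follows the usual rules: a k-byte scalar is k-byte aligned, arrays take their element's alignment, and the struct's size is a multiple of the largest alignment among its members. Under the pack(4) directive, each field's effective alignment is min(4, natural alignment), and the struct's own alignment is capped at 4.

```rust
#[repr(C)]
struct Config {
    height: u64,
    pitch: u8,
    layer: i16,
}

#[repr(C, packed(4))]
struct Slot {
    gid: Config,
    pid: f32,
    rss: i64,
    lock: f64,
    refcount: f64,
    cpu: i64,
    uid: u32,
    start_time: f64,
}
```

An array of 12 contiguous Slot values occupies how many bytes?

768

Config: height at 0 (size 8, align 8) → ends 8; pitch at 8 (size 1, align 1) → ends 9; pad 1 to align 2 for layer; layer at 10 (size 2, align 2) → ends 12; tail pad 4 to reach multiple of 8; total 16 bytes, alignment 8
gid at 0 (size 16, align 4) → ends 16
pid at 16 (size 4, align 4) → ends 20
rss at 20 (size 8, align 4) → ends 28
lock at 28 (size 8, align 4) → ends 36
refcount at 36 (size 8, align 4) → ends 44
cpu at 44 (size 8, align 4) → ends 52
uid at 52 (size 4, align 4) → ends 56
start_time at 56 (size 8, align 4) → ends 64
total 64 bytes, alignment 4
array of 12: 12 × 64 = 768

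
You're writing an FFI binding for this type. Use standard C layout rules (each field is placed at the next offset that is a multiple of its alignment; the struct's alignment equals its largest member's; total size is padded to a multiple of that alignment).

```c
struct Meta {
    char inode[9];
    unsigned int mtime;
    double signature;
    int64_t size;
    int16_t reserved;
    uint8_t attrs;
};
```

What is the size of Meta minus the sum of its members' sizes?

inode at 0 (size 9, align 1) → ends 9
pad 3 to align 4 for mtime
mtime at 12 (size 4, align 4) → ends 16
signature at 16 (size 8, align 8) → ends 24
size at 24 (size 8, align 8) → ends 32
reserved at 32 (size 2, align 2) → ends 34
attrs at 34 (size 1, align 1) → ends 35
tail pad 5 to reach multiple of 8
total 40 bytes, alignment 8
data bytes 32, size 40 → padding 8

8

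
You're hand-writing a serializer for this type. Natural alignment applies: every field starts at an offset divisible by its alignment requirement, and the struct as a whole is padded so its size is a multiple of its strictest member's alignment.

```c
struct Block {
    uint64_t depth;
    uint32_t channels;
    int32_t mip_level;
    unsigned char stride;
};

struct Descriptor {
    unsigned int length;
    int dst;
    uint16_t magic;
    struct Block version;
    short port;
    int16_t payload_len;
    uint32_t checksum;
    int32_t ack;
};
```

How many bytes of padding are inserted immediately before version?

6

Block: depth at 0 (size 8, align 8) → ends 8; channels at 8 (size 4, align 4) → ends 12; mip_level at 12 (size 4, align 4) → ends 16; stride at 16 (size 1, align 1) → ends 17; tail pad 7 to reach multiple of 8; total 24 bytes, alignment 8
length at 0 (size 4, align 4) → ends 4
dst at 4 (size 4, align 4) → ends 8
magic at 8 (size 2, align 2) → ends 10
pad 6 to align 8 for version
version at 16 (size 24, align 8) → ends 40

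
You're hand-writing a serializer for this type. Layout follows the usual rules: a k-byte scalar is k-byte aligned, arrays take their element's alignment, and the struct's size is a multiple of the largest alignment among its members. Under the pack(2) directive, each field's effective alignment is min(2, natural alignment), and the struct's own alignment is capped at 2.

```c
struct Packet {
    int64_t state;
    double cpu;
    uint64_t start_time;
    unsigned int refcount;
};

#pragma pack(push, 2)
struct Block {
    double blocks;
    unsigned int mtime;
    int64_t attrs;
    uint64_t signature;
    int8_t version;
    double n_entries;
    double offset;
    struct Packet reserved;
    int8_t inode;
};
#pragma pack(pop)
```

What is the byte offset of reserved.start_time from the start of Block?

Packet: @0: state [8B, align 8] → 8; @8: cpu [8B, align 8] → 16; @16: start_time [8B, align 8] → 24; @24: refcount [4B, align 4] → 28; +4 tail pad (align 8); size 32, align 8
@0: blocks [8B, align 2] → 8
@8: mtime [4B, align 2] → 12
@12: attrs [8B, align 2] → 20
@20: signature [8B, align 2] → 28
@28: version [1B, align 1] → 29
+1 pad (align 2)
@30: n_entries [8B, align 2] → 38
@38: offset [8B, align 2] → 46
@46: reserved [32B, align 2] → 78
within Packet: start_time at 16
46 + 16 = 62

62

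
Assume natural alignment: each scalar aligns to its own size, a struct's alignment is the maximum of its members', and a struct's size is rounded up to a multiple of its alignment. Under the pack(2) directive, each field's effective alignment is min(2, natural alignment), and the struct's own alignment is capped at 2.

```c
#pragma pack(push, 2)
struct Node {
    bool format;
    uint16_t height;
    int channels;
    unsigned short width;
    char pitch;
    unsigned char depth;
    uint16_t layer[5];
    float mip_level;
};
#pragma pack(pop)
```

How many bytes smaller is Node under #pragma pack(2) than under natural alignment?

natural layout:
  0..1  format  (1B, 1-aligned)
  1..2  -- padding (1B)
  2..4  height  (2B, 2-aligned)
  4..8  channels  (4B, 4-aligned)
  8..10  width  (2B, 2-aligned)
  10..11  pitch  (1B, 1-aligned)
  11..12  depth  (1B, 1-aligned)
  12..22  layer  (10B, 2-aligned)
  22..24  -- padding (2B)
  24..28  mip_level  (4B, 4-aligned)
  sizeof = 28, alignof = 4
packed(2) layout:
  0..1  format  (1B, 1-aligned)
  1..2  -- padding (1B)
  2..4  height  (2B, 2-aligned)
  4..8  channels  (4B, 2-aligned)
  8..10  width  (2B, 2-aligned)
  10..11  pitch  (1B, 1-aligned)
  11..12  depth  (1B, 1-aligned)
  12..22  layer  (10B, 2-aligned)
  22..26  mip_level  (4B, 2-aligned)
  sizeof = 26, alignof = 2
28 − 26 = 2

2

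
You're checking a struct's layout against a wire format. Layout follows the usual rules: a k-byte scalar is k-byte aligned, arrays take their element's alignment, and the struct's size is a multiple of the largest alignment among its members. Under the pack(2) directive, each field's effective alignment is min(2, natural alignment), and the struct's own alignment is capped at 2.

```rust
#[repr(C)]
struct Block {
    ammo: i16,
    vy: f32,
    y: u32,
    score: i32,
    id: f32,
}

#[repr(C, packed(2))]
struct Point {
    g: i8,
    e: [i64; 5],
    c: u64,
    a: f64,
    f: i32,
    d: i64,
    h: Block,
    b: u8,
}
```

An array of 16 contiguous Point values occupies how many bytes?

Block: @0: ammo [2B, align 2] → 2; +2 pad (align 4); @4: vy [4B, align 4] → 8; @8: y [4B, align 4] → 12; @12: score [4B, align 4] → 16; @16: id [4B, align 4] → 20; size 20, align 4
@0: g [1B, align 1] → 1
+1 pad (align 2)
@2: e [40B, align 2] → 42
@42: c [8B, align 2] → 50
@50: a [8B, align 2] → 58
@58: f [4B, align 2] → 62
@62: d [8B, align 2] → 70
@70: h [20B, align 2] → 90
@90: b [1B, align 1] → 91
+1 tail pad (align 2)
size 92, align 2
array of 16: 16 × 92 = 1472

1472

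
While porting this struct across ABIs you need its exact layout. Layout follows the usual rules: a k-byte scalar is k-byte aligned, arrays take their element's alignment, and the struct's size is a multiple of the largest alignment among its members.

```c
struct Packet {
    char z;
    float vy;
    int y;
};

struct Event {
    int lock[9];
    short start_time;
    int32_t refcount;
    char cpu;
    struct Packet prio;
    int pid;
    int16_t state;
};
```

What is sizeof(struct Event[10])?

Packet: 0..1  z  (1B, 1-aligned); 1..4  -- padding (3B); 4..8  vy  (4B, 4-aligned); 8..12  y  (4B, 4-aligned); sizeof = 12, alignof = 4
0..36  lock  (36B, 4-aligned)
36..38  start_time  (2B, 2-aligned)
38..40  -- padding (2B)
40..44  refcount  (4B, 4-aligned)
44..45  cpu  (1B, 1-aligned)
45..48  -- padding (3B)
48..60  prio  (12B, 4-aligned)
60..64  pid  (4B, 4-aligned)
64..66  state  (2B, 2-aligned)
66..68  -- tail padding (2B)
sizeof = 68, alignof = 4
array of 10: 10 × 68 = 680

680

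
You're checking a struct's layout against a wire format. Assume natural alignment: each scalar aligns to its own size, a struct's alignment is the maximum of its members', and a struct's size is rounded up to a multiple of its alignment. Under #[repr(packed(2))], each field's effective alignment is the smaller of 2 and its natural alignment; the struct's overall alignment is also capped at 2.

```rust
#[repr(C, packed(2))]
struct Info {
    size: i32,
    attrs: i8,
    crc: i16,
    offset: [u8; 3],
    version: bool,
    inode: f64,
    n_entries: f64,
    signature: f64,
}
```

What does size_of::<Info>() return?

36

0..4  size  (4B, 2-aligned)
4..5  attrs  (1B, 1-aligned)
5..6  -- padding (1B)
6..8  crc  (2B, 2-aligned)
8..11  offset  (3B, 1-aligned)
11..12  version  (1B, 1-aligned)
12..20  inode  (8B, 2-aligned)
20..28  n_entries  (8B, 2-aligned)
28..36  signature  (8B, 2-aligned)
sizeof = 36, alignof = 2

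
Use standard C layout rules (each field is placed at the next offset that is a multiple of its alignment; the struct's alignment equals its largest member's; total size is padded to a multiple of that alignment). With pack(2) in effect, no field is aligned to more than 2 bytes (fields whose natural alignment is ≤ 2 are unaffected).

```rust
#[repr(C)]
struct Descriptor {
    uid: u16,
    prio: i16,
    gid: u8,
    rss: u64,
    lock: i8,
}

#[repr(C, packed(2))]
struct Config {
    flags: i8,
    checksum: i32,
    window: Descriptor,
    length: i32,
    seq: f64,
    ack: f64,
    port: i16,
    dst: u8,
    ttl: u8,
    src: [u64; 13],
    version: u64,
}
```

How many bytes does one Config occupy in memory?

166 bytes

Descriptor: @0: uid [2B, align 2] → 2; @2: prio [2B, align 2] → 4; @4: gid [1B, align 1] → 5; +3 pad (align 8); @8: rss [8B, align 8] → 16; @16: lock [1B, align 1] → 17; +7 tail pad (align 8); size 24, align 8
@0: flags [1B, align 1] → 1
+1 pad (align 2)
@2: checksum [4B, align 2] → 6
@6: window [24B, align 2] → 30
@30: length [4B, align 2] → 34
@34: seq [8B, align 2] → 42
@42: ack [8B, align 2] → 50
@50: port [2B, align 2] → 52
@52: dst [1B, align 1] → 53
@53: ttl [1B, align 1] → 54
@54: src [104B, align 2] → 158
@158: version [8B, align 2] → 166
size 166, align 2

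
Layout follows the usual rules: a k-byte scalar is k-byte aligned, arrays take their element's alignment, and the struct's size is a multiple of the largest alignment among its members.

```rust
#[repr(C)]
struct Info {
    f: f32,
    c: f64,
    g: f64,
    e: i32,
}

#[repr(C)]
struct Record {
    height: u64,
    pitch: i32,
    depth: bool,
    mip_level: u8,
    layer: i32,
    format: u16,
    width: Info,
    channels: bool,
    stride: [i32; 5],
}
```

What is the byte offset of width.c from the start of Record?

Info: f at 0 (size 4, align 4) → ends 4; pad 4 to align 8 for c; c at 8 (size 8, align 8) → ends 16; g at 16 (size 8, align 8) → ends 24; e at 24 (size 4, align 4) → ends 28; tail pad 4 to reach multiple of 8; total 32 bytes, alignment 8
height at 0 (size 8, align 8) → ends 8
pitch at 8 (size 4, align 4) → ends 12
depth at 12 (size 1, align 1) → ends 13
mip_level at 13 (size 1, align 1) → ends 14
pad 2 to align 4 for layer
layer at 16 (size 4, align 4) → ends 20
format at 20 (size 2, align 2) → ends 22
pad 2 to align 8 for width
width at 24 (size 32, align 8) → ends 56
within Info: c at 8
24 + 8 = 32

32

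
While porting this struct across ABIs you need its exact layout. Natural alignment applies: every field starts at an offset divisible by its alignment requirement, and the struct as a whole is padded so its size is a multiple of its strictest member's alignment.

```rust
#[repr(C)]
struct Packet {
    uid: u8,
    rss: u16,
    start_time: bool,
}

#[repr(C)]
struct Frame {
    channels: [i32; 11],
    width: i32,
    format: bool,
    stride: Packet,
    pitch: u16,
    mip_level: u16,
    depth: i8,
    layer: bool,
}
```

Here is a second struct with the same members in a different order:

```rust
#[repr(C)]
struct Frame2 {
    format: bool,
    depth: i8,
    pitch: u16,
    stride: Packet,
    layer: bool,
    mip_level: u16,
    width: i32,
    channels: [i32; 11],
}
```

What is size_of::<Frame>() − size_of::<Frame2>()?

Packet: uid at 0 (size 1, align 1) → ends 1; pad 1 to align 2 for rss; rss at 2 (size 2, align 2) → ends 4; start_time at 4 (size 1, align 1) → ends 5; tail pad 1 to reach multiple of 2; total 6 bytes, alignment 2
channels at 0 (size 44, align 4) → ends 44
width at 44 (size 4, align 4) → ends 48
format at 48 (size 1, align 1) → ends 49
pad 1 to align 2 for stride
stride at 50 (size 6, align 2) → ends 56
pitch at 56 (size 2, align 2) → ends 58
mip_level at 58 (size 2, align 2) → ends 60
depth at 60 (size 1, align 1) → ends 61
layer at 61 (size 1, align 1) → ends 62
tail pad 2 to reach multiple of 4
total 64 bytes, alignment 4
— Frame2 —
format at 0 (size 1, align 1) → ends 1
depth at 1 (size 1, align 1) → ends 2
pitch at 2 (size 2, align 2) → ends 4
stride at 4 (size 6, align 2) → ends 10
layer at 10 (size 1, align 1) → ends 11
pad 1 to align 2 for mip_level
mip_level at 12 (size 2, align 2) → ends 14
pad 2 to align 4 for width
width at 16 (size 4, align 4) → ends 20
channels at 20 (size 44, align 4) → ends 64
total 64 bytes, alignment 4
64 − 64 = 0

0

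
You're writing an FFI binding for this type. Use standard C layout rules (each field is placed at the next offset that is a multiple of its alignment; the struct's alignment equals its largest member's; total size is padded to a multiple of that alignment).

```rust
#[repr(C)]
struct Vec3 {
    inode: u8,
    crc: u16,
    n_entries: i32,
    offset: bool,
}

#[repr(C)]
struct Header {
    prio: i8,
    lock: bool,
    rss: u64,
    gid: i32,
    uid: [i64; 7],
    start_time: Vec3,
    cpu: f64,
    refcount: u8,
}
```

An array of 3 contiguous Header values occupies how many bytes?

Vec3: @0: inode [1B, align 1] → 1; +1 pad (align 2); @2: crc [2B, align 2] → 4; @4: n_entries [4B, align 4] → 8; @8: offset [1B, align 1] → 9; +3 tail pad (align 4); size 12, align 4
@0: prio [1B, align 1] → 1
@1: lock [1B, align 1] → 2
+6 pad (align 8)
@8: rss [8B, align 8] → 16
@16: gid [4B, align 4] → 20
+4 pad (align 8)
@24: uid [56B, align 8] → 80
@80: start_time [12B, align 4] → 92
+4 pad (align 8)
@96: cpu [8B, align 8] → 104
@104: refcount [1B, align 1] → 105
+7 tail pad (align 8)
size 112, align 8
array of 3: 3 × 112 = 336

336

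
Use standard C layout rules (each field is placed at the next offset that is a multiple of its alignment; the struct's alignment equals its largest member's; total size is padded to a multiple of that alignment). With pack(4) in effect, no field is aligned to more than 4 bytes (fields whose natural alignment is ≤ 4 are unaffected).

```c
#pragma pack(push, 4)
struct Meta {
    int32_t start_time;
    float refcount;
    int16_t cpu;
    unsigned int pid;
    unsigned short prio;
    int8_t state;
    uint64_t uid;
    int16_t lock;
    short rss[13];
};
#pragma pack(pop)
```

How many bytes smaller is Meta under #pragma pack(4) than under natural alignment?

natural layout:
  0..4  start_time  (4B, 4-aligned)
  4..8  refcount  (4B, 4-aligned)
  8..10  cpu  (2B, 2-aligned)
  10..12  -- padding (2B)
  12..16  pid  (4B, 4-aligned)
  16..18  prio  (2B, 2-aligned)
  18..19  state  (1B, 1-aligned)
  19..24  -- padding (5B)
  24..32  uid  (8B, 8-aligned)
  32..34  lock  (2B, 2-aligned)
  34..60  rss  (26B, 2-aligned)
  60..64  -- tail padding (4B)
  sizeof = 64, alignof = 8
packed(4) layout:
  0..4  start_time  (4B, 4-aligned)
  4..8  refcount  (4B, 4-aligned)
  8..10  cpu  (2B, 2-aligned)
  10..12  -- padding (2B)
  12..16  pid  (4B, 4-aligned)
  16..18  prio  (2B, 2-aligned)
  18..19  state  (1B, 1-aligned)
  19..20  -- padding (1B)
  20..28  uid  (8B, 4-aligned)
  28..30  lock  (2B, 2-aligned)
  30..56  rss  (26B, 2-aligned)
  sizeof = 56, alignof = 4
64 − 56 = 8

8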